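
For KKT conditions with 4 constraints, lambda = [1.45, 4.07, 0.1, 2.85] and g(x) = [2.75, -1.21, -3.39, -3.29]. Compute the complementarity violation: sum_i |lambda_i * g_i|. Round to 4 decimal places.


KKT complementary slackness check:
lambda_1 * g_1 = 1.45 * 2.75 = 3.9875
lambda_2 * g_2 = 4.07 * -1.21 = -4.9247
lambda_3 * g_3 = 0.1 * -3.39 = -0.339
lambda_4 * g_4 = 2.85 * -3.29 = -9.3765
Total violation = 3.9875 + 4.9247 + 0.339 + 9.3765 = 18.6277


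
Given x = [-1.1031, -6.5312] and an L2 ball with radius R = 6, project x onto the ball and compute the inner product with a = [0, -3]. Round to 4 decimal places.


Step 1: Compute ||x|| (intermediates to 6 decimals).
||x|| = sqrt((-1.1031)^2 + (-6.5312)^2) = 6.6237
Step 2: Project.
Since ||x|| > R, scale = R/||x|| = 6/6.6237 = 0.905838, proj(x) = scale * x
proj(x) = [-0.99923, -5.916209]
Step 3: Dot product.
a^T * proj(x) = 0*(-0.99923) - 3*(-5.916209) = 17.7486


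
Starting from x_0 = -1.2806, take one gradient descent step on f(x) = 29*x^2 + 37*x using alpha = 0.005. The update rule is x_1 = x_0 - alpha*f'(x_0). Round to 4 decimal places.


We compute the gradient at x_0 and apply the update.
f'(x) = 58*x + 37
f'(-1.2806) = 58*-1.2806 + 37 = -37.2748
x_1 = -1.2806 - 0.005*-37.2748 = -1.0942


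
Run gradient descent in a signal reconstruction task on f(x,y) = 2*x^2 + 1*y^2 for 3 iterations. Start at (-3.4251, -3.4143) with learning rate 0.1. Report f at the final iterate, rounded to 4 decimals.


Gradient descent on f(x,y) = 2*x^2 + 1*y^2.
Starting point: (-3.4251, -3.4143), alpha = 0.1
Step 1: grad_x = 2*2*-3.4251 = -13.7004, grad_y = 2*1*-3.4143 = -6.8286
  x_1 = -3.4251 - 0.1*-13.7004 = -2.0551
  y_1 = -3.4143 - 0.1*-6.8286 = -2.7314
Step 2: grad_x = 2*2*-2.0551 = -8.2202, grad_y = 2*1*-2.7314 = -5.4629
  x_2 = -2.0551 - 0.1*-8.2202 = -1.233
  y_2 = -2.7314 - 0.1*-5.4629 = -2.1852
Step 3: grad_x = 2*2*-1.233 = -4.9321, grad_y = 2*1*-2.1852 = -4.3703
  x_3 = -1.233 - 0.1*-4.9321 = -0.7398
  y_3 = -2.1852 - 0.1*-4.3703 = -1.7481
f(-0.7398, -1.7481) = 2*(-0.7398)^2 + 1*(-1.7481)^2 = 4.1506


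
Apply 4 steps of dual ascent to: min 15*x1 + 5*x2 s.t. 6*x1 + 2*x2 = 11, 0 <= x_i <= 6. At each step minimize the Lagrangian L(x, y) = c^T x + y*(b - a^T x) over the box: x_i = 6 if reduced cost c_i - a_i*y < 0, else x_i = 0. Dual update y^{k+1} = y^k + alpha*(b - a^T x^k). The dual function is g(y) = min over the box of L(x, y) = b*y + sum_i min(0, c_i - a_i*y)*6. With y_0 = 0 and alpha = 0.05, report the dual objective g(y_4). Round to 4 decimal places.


Dual ascent for LP: min 15*x1 + 5*x2, 6*x1 + 2*x2 = 11, 0 <= x_i <= 6
Step 1: y^k = 0.0, reduced costs: (15.0, 5.0)
  x^k = (0.0, 0.0), subgradient = b - a^T x = 11.0
  y^{k+1} = 0.0 + 0.05*11.0 = 0.55
Step 2: y^k = 0.55, reduced costs: (11.7, 3.9)
  x^k = (0.0, 0.0), subgradient = b - a^T x = 11.0
  y^{k+1} = 0.55 + 0.05*11.0 = 1.1
Step 3: y^k = 1.1, reduced costs: (8.4, 2.8)
  x^k = (0.0, 0.0), subgradient = b - a^T x = 11.0
  y^{k+1} = 1.1 + 0.05*11.0 = 1.65
Step 4: y^k = 1.65, reduced costs: (5.1, 1.7)
  x^k = (0.0, 0.0), subgradient = b - a^T x = 11.0
  y^{k+1} = 1.65 + 0.05*11.0 = 2.2
Dual objective at y_4 = 2.2: reduced costs (1.8, 0.6), box minimizer x = (0.0, 0.0)
g(y_4) = b*y + (c1 - a1*y)*x1 + (c2 - a2*y)*x2 = 11*2.2 + 1.8*0.0 + 0.6*0.0 = 24.2 + 0.0 + 0.0 = 24.2


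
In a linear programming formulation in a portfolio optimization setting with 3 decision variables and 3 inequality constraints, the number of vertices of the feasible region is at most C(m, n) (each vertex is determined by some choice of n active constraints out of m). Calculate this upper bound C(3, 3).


Each vertex corresponds to some choice of n active constraints out of m, so the number of vertices is at most C(m, n) = m! / (n!(m-n)!).
m = 3, n = 3
Numerator: 3 * 2 * 1
Denominator: 3! = 6
C(3, 3) = 1


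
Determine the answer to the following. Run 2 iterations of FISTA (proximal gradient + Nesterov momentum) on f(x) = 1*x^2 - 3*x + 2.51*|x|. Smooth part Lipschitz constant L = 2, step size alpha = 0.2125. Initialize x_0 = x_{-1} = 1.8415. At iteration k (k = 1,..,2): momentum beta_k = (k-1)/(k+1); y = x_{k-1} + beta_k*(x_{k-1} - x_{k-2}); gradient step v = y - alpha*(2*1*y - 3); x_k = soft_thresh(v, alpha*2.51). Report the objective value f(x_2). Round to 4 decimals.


FISTA on f(x) = 1*x^2 - 3*x + 2.51*|x|
L = 2, alpha = 0.2125
Iteration 1: beta = 0.0, y = 1.8415 + 0.0*(1.8415 - 1.8415) = 1.8415
  grad(y) = 0.683, v = y - alpha*grad = 1.6964
  prox(v) = soft_thresh(1.6964, 0.5334) = 1.163
Iteration 2: beta = 0.3333, y = 1.163 + 0.3333*(1.163 - 1.8415) = 0.9368
  grad(y) = -1.1264, v = y - alpha*grad = 1.1762
  prox(v) = soft_thresh(1.1762, 0.5334) = 0.6428
f(x_2) = 1*0.6428^2 - 3*0.6428 + 2.51*|0.6428| = 0.0982


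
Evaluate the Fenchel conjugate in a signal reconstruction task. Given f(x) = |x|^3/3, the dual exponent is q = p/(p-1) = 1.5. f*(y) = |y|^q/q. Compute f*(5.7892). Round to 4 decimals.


The conjugate exponent q satisfies 1/p + 1/q = 1.
p = 3, so q = 3/(3 - 1) = 1.5
|y|^q = 5.7892^1.5 = 13.9293
f*(5.7892) = 13.9293 / 1.5 = 9.2862


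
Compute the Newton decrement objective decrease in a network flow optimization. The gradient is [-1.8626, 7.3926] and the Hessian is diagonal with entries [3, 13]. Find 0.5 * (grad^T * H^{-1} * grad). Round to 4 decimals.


Step 1: H is diagonal, so H^(-1) * g = [-0.6209, 0.5687].
Step 2: g^T H^(-1) g = sum_i g_i^2 / H_ii
  = (-1.8626)^2/3 + (7.3926)^2/13
  = 1.1564 + 4.2039 = 5.3603
Step 3: Objective decrease = 0.5 * g^T H^(-1) g = 2.6802


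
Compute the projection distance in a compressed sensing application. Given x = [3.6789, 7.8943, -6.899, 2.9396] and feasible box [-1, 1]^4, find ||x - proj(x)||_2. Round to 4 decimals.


Project each component onto [-1, 1].
clip(3.6789) = 1.0, clip(7.8943) = 1.0, clip(-6.899) = -1.0, clip(2.9396) = 1.0
Projection = [1.0, 1.0, -1.0, 1.0]
Squared diffs: [7.1765, 47.5314, 34.7982, 3.762]
Distance = sqrt(93.2681) = 9.6575


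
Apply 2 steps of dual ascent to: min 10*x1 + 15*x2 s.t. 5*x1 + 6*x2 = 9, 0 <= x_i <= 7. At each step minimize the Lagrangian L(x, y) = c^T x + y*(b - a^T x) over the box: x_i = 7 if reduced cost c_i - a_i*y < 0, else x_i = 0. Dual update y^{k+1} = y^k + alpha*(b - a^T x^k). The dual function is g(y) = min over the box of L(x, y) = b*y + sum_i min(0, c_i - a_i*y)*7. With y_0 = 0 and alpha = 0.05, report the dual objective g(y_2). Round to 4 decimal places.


Dual ascent for LP: min 10*x1 + 15*x2, 5*x1 + 6*x2 = 9, 0 <= x_i <= 7
Step 1: y^k = 0.0, reduced costs: (10.0, 15.0)
  x^k = (0.0, 0.0), subgradient = b - a^T x = 9.0
  y^{k+1} = 0.0 + 0.05*9.0 = 0.45
Step 2: y^k = 0.45, reduced costs: (7.75, 12.3)
  x^k = (0.0, 0.0), subgradient = b - a^T x = 9.0
  y^{k+1} = 0.45 + 0.05*9.0 = 0.9
Dual objective at y_2 = 0.9: reduced costs (5.5, 9.6), box minimizer x = (0.0, 0.0)
g(y_2) = b*y + (c1 - a1*y)*x1 + (c2 - a2*y)*x2 = 9*0.9 + 5.5*0.0 + 9.6*0.0 = 8.1 + 0.0 + 0.0 = 8.1


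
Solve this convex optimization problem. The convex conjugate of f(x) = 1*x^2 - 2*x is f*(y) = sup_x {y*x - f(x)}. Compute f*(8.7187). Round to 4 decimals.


f*(y) = sup_x {y*x - a*x^2 - b*x} = sup_x {(y-b)*x - a*x^2}
FOC: (y - b) - 2a*x = 0 => x* = (y - b)/(2a)
x* = (8.7187 + 2)/(2*1) = 5.3594
f*(8.7187) = (y-b)^2/(4a) = (8.7187 + 2)^2/(4*1)
= 114.8905/4 = 28.7226


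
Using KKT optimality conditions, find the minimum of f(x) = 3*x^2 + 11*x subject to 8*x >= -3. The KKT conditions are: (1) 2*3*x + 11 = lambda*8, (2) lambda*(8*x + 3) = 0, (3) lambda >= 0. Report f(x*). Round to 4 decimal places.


Step 1: Try lambda = 0 (constraint inactive).
x_unc = -11/(2*3) = -1.8333
Check: 8*-1.8333 = -14.6664 < -3 -- violated!
Step 2: Constraint must be active: 8*x = -3
x* = -3/8 = -0.375
lambda = (2*3*(-0.375) + 11)/8 = 1.0938
Step 3: Compute optimal value.
f(x*) = 3*(-0.375)^2 + 11*(-0.375) = -3.7031


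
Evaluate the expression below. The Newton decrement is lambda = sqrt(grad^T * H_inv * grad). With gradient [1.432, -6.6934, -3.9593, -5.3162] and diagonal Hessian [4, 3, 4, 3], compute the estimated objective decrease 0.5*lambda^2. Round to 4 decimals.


Step 1: H is diagonal, so H^(-1) * g = [0.358, -2.2311, -0.9898, -1.7721].
Step 2: g^T H^(-1) g = sum_i g_i^2 / H_ii
  = (1.432)^2/4 + (-6.6934)^2/3 + (-3.9593)^2/4 + (-5.3162)^2/3
  = 0.5127 + 14.9339 + 3.919 + 9.4207 = 28.7862
Step 3: Objective decrease = 0.5 * g^T H^(-1) g = 14.3931


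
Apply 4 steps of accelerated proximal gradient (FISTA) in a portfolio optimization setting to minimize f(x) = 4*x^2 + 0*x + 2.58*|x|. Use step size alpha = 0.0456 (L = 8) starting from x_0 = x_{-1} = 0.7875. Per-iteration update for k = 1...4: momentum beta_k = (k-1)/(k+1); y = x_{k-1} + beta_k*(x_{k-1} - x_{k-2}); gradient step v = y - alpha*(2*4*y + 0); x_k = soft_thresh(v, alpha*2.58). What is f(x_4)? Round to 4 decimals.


FISTA on f(x) = 4*x^2 + 0*x + 2.58*|x|
L = 8, alpha = 0.0456
Iteration 1: beta = 0.0, y = 0.7875 + 0.0*(0.7875 - 0.7875) = 0.7875
  grad(y) = 6.3, v = y - alpha*grad = 0.5002
  prox(v) = soft_thresh(0.5002, 0.1176) = 0.3826
Iteration 2: beta = 0.3333, y = 0.3826 + 0.3333*(0.3826 - 0.7875) = 0.2476
  grad(y) = 1.9808, v = y - alpha*grad = 0.1573
  prox(v) = soft_thresh(0.1573, 0.1176) = 0.0396
Iteration 3: beta = 0.5, y = 0.0396 + 0.5*(0.0396 - 0.3826) = -0.1318
  grad(y) = -1.0548, v = y - alpha*grad = -0.0838
  prox(v) = soft_thresh(-0.0838, 0.1176) = 0.0
Iteration 4: beta = 0.6, y = 0.0 + 0.6*(0.0 - 0.0396) = -0.0238
  grad(y) = -0.1902, v = y - alpha*grad = -0.0151
  prox(v) = soft_thresh(-0.0151, 0.1176) = 0.0
f(x_4) = 4*0.0^2 + 0*0.0 + 2.58*|0.0| = 0.0


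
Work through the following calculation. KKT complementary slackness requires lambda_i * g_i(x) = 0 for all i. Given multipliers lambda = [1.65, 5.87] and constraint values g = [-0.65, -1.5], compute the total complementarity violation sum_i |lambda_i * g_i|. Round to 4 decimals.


KKT complementary slackness check:
lambda_1 * g_1 = 1.65 * -0.65 = -1.0725
lambda_2 * g_2 = 5.87 * -1.5 = -8.805
Total violation = 1.0725 + 8.805 = 9.8775


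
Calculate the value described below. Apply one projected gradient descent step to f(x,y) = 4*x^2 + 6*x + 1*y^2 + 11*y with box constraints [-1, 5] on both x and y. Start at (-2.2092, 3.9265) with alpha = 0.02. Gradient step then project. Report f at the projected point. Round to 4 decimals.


Step 1: Compute gradient at (-2.2092, 3.9265).
grad_x = 2*4*-2.2092 + 6 = -11.6736
grad_y = 2*1*3.9265 + 11 = 18.853
Step 2: Gradient step.
x_raw = -2.2092 - 0.02*-11.6736 = -1.9757
y_raw = 3.9265 - 0.02*18.853 = 3.5494
Step 3: Project onto [-1, 5].
x_proj = clip(-1.9757) = -1.0
y_proj = clip(3.5494) = 3.5494
Step 4: Evaluate f.
f(-1.0, 3.5494) = 49.6424


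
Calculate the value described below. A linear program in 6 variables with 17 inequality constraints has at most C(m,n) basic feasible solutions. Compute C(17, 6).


Each vertex corresponds to some choice of n active constraints out of m, so the number of vertices is at most C(m, n) = m! / (n!(m-n)!).
m = 17, n = 6
Numerator: 17 * 16 * 15 * 14 * 13 * 12
Denominator: 6! = 720
C(17, 6) = 12376


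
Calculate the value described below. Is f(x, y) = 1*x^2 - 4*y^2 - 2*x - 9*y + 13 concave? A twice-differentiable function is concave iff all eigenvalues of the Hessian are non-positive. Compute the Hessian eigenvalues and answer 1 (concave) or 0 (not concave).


The Hessian of f(x,y) = 1*x^2 - 4*y^2 - 2*x - 9*y + 13 is:
H = [[2, 0], [0, -8]]
Trace = 2 - 8 = -6
Determinant = 2*-8 - (0)^2 = -16
Discriminant = (-6)^2 - 4*-16 = 100.0
Eigenvalues: lambda_1 = -8.0, lambda_2 = 2.0
The function is not concave.

0


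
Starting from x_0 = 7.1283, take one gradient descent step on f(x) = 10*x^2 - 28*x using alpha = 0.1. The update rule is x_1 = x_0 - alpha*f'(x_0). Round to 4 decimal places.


We compute the gradient at x_0 and apply the update.
f'(x) = 20*x - 28
f'(7.1283) = 20*7.1283 - 28 = 114.566
x_1 = 7.1283 - 0.1*114.566 = -4.3283


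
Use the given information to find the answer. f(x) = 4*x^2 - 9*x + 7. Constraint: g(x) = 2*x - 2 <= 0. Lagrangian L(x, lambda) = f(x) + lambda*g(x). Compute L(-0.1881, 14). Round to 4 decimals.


Step 1: Evaluate f(x).
f(-0.1881) = 4*(-0.1881)^2 - 9*(-0.1881) + 7 = 8.8344
Step 2: Evaluate g(x).
g(-0.1881) = 2*-0.1881 - 2 = -2.3762
Step 3: Compute Lagrangian.
L = 8.8344 + 14*-2.3762 = -24.4324


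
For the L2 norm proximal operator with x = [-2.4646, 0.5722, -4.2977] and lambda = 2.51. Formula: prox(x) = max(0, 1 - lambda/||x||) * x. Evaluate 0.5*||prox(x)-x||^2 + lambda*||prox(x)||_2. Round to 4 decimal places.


Step 1: Compute ||x||.
||x|| = 4.9872
Step 2: Compute scaling factor.
scale = max(0, 1 - 2.51/4.9872) = 0.4967
Step 3: prox(x) = [-1.2242, 0.2842, -2.1347]
||prox(x)|| = 2.4772
Step 4: Proximal objective.
0.5*||prox-x||^2 = 3.1501
lambda*||prox|| = 6.2178
Total = 9.3678


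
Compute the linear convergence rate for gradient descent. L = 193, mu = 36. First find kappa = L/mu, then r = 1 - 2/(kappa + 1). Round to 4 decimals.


Step 1: Compute the condition number.
kappa = L/mu = 193/36 = 5.3611
Step 2: Compute the convergence rate.
r = 1 - 2/(kappa + 1) = 1 - 2*mu/(L + mu) = (L - mu)/(L + mu) = 157/229 = 0.6856


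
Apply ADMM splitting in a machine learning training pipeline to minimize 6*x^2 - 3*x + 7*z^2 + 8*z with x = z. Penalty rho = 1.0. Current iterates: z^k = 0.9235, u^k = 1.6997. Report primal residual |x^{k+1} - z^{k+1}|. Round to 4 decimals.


ADMM iteration with rho = 1.0, z^k = 0.9235, u^k = 1.6997
Step 1: x-update.
Minimize 6*x^2 - 3*x + (1.0/2)*(x - 0.9235 + 1.6997)^2
FOC: (2*6 + 1.0)*x = 3 + 1.0*(0.9235 - 1.6997)
x^{k+1} = 0.1711
Step 2: z-update.
Minimize 7*z^2 + 8*z + (1.0/2)*(0.1711 - z + 1.6997)^2
FOC: (2*7 + 1.0)*z = -8 + 1.0*(0.1711 + 1.6997)
z^{k+1} = -0.4086
Step 3: u-update.
u^{k+1} = 1.6997 + 0.1711 + 0.4086 = 2.2794
Step 4: Primal residual = |0.1711 + 0.4086| = 0.5797


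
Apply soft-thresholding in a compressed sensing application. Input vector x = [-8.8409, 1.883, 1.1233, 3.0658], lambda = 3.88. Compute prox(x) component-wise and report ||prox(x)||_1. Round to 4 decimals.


Soft-thresholding with lambda = 3.88:
prox(-8.8409) = sign(-8.8409)*max(|-8.8409| - 3.88, 0) = -4.9609
prox(1.883) = sign(1.883)*max(|1.883| - 3.88, 0) = 0.0
prox(1.1233) = sign(1.1233)*max(|1.1233| - 3.88, 0) = 0.0
prox(3.0658) = sign(3.0658)*max(|3.0658| - 3.88, 0) = 0.0
prox(x) = [-4.9609, 0.0, 0.0, 0.0]
||prox(x)||_1 = 4.9609 + 0.0 + 0.0 + 0.0 = 4.9609


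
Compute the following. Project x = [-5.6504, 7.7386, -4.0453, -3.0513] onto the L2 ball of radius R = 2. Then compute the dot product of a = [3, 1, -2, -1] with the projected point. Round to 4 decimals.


Step 1: Compute ||x|| (intermediates to 6 decimals).
||x|| = sqrt((-5.6504)^2 + 7.7386^2 + (-4.0453)^2 + (-3.0513)^2) = 10.83918
Step 2: Project.
Since ||x|| > R, scale = R/||x|| = 2/10.83918 = 0.184516, proj(x) = scale * x
proj(x) = [-1.042589, 1.427896, -0.746423, -0.563014]
Step 3: Dot product.
a^T * proj(x) = 3*(-1.042589) + 1*1.427896 - 2*(-0.746423) - 1*(-0.563014) = 0.356


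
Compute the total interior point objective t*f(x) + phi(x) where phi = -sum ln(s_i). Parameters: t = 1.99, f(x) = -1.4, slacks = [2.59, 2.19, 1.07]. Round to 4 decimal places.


Step 1: Compute log-barrier.
ln values: [0.9517, 0.7839, 0.0677]
phi = -(0.9517 + 0.7839 + 0.0677) = -1.8032
Step 2: Compute augmented objective.
t*f(x) = 1.99*-1.4 = -2.786
Total = -2.786 - 1.8032 = -4.5892


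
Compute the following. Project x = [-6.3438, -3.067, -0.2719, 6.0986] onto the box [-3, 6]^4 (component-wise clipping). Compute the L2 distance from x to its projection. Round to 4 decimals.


Project each component onto [-3, 6].
clip(-6.3438) = -3.0, clip(-3.067) = -3.0, clip(-0.2719) = -0.2719, clip(6.0986) = 6.0
Projection = [-3.0, -3.0, -0.2719, 6.0]
Squared diffs: [11.181, 0.0045, 0.0, 0.0097]
Distance = sqrt(11.1952) = 3.3459


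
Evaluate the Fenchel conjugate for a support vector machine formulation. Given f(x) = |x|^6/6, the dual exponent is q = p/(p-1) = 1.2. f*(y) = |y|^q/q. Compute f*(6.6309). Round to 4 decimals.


The conjugate exponent q satisfies 1/p + 1/q = 1.
p = 6, so q = 6/(6 - 1) = 1.2
|y|^q = 6.6309^1.2 = 9.6803
f*(6.6309) = 9.6803 / 1.2 = 8.0669


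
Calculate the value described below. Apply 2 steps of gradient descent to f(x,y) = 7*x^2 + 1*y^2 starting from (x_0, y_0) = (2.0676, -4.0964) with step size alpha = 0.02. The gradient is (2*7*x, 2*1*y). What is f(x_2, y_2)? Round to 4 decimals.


Gradient descent on f(x,y) = 7*x^2 + 1*y^2.
Starting point: (2.0676, -4.0964), alpha = 0.02
Step 1: grad_x = 2*7*2.0676 = 28.9464, grad_y = 2*1*-4.0964 = -8.1928
  x_1 = 2.0676 - 0.02*28.9464 = 1.4887
  y_1 = -4.0964 - 0.02*-8.1928 = -3.9325
Step 2: grad_x = 2*7*1.4887 = 20.8414, grad_y = 2*1*-3.9325 = -7.8651
  x_2 = 1.4887 - 0.02*20.8414 = 1.0718
  y_2 = -3.9325 - 0.02*-7.8651 = -3.7752
f(1.0718, -3.7752) = 7*1.0718^2 + 1*(-3.7752)^2 = 22.2944


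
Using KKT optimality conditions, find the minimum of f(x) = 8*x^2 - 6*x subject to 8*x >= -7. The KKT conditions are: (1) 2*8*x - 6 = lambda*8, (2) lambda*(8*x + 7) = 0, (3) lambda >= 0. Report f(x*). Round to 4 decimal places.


Step 1: Try lambda = 0 (constraint inactive).
Stationarity: 2*8*x - 6 = 0
x* = 6/(2*8) = 0.375
Check constraint: 8*0.375 = 3.0 >= -7 -- satisfied.
Step 2: Compute optimal value.
f(x*) = 8*0.375^2 - 6*0.375 = -1.125


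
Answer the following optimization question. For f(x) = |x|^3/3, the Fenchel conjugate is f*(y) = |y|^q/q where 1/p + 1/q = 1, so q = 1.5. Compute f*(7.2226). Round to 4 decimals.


The conjugate exponent q satisfies 1/p + 1/q = 1.
p = 3, so q = 3/(3 - 1) = 1.5
|y|^q = 7.2226^1.5 = 19.4107
f*(7.2226) = 19.4107 / 1.5 = 12.9404


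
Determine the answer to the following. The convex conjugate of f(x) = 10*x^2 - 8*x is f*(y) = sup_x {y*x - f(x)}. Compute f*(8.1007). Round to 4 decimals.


f*(y) = sup_x {y*x - a*x^2 - b*x} = sup_x {(y-b)*x - a*x^2}
FOC: (y - b) - 2a*x = 0 => x* = (y - b)/(2a)
x* = (8.1007 + 8)/(2*10) = 0.805
f*(8.1007) = (y-b)^2/(4a) = (8.1007 + 8)^2/(4*10)
= 259.2325/40 = 6.4808


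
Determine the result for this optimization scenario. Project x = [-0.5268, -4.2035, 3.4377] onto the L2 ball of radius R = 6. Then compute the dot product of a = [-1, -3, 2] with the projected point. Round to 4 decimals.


Step 1: Compute ||x|| (intermediates to 6 decimals).
||x|| = sqrt((-0.5268)^2 + (-4.2035)^2 + 3.4377^2) = 5.455705
Step 2: Project.
Since ||x|| <= R, proj = x (no scaling needed).
proj(x) = [-0.5268, -4.2035, 3.4377]
Step 3: Dot product.
a^T * proj(x) = -1*(-0.5268) - 3*(-4.2035) + 2*3.4377 = 20.0127


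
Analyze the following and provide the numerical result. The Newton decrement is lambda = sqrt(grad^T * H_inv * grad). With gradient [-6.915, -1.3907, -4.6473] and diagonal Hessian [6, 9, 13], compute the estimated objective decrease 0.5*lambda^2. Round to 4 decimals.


Step 1: H is diagonal, so H^(-1) * g = [-1.1525, -0.1545, -0.3575].
Step 2: g^T H^(-1) g = sum_i g_i^2 / H_ii
  = (-6.915)^2/6 + (-1.3907)^2/9 + (-4.6473)^2/13
  = 7.9695 + 0.2149 + 1.6613 = 9.8458
Step 3: Objective decrease = 0.5 * g^T H^(-1) g = 4.9229


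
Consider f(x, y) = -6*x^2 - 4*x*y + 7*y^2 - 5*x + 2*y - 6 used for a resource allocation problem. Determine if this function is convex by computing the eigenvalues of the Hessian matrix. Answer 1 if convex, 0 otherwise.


The Hessian of f(x,y) = -6*x^2 - 4*x*y + 7*y^2 - 5*x + 2*y - 6 is:
H = [[-12, -4], [-4, 14]]
Trace = -12 + 14 = 2
Determinant = -12*14 - (-4)^2 = -184
Discriminant = (2)^2 - 4*-184 = 740.0
Eigenvalues: lambda_1 = -12.6015, lambda_2 = 14.6015
The function is not convex.

0


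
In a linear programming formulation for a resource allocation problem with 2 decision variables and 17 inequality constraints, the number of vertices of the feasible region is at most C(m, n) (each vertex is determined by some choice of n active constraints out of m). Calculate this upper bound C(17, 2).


Each vertex corresponds to some choice of n active constraints out of m, so the number of vertices is at most C(m, n) = m! / (n!(m-n)!).
m = 17, n = 2
Numerator: 17 * 16
Denominator: 2! = 2
C(17, 2) = 136


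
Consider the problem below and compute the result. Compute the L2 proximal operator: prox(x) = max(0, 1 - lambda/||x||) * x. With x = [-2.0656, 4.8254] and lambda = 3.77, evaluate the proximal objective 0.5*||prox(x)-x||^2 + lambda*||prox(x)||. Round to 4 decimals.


Step 1: Compute ||x||.
||x|| = 5.2489
Step 2: Compute scaling factor.
scale = max(0, 1 - 3.77/5.2489) = 0.2818
Step 3: prox(x) = [-0.582, 1.3596]
||prox(x)|| = 1.4789
Step 4: Proximal objective.
0.5*||prox-x||^2 = 7.1065
lambda*||prox|| = 5.5755
Total = 12.682


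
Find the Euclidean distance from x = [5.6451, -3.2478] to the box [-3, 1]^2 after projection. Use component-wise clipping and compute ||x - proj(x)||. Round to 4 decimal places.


Project each component onto [-3, 1].
clip(5.6451) = 1.0, clip(-3.2478) = -3.0
Projection = [1.0, -3.0]
Squared diffs: [21.577, 0.0614]
Distance = sqrt(21.6384) = 4.6517


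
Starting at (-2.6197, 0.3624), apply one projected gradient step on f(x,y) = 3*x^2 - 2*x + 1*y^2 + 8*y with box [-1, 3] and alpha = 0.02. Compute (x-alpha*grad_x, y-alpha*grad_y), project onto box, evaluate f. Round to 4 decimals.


Step 1: Compute gradient at (-2.6197, 0.3624).
grad_x = 2*3*-2.6197 - 2 = -17.7182
grad_y = 2*1*0.3624 + 8 = 8.7248
Step 2: Gradient step.
x_raw = -2.6197 - 0.02*-17.7182 = -2.2653
y_raw = 0.3624 - 0.02*8.7248 = 0.1879
Step 3: Project onto [-1, 3].
x_proj = clip(-2.2653) = -1.0
y_proj = clip(0.1879) = 0.1879
Step 4: Evaluate f.
f(-1.0, 0.1879) = 6.5385


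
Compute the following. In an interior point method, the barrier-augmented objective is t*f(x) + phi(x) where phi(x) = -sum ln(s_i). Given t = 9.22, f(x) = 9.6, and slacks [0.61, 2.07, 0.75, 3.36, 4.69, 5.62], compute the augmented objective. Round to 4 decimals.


Step 1: Compute log-barrier.
ln values: [-0.4943, 0.7275, -0.2877, 1.2119, 1.5454, 1.7263]
phi = -(-0.4943 + 0.7275 - 0.2877 + 1.2119 + 1.5454 + 1.7263) = -4.4293
Step 2: Compute augmented objective.
t*f(x) = 9.22*9.6 = 88.512
Total = 88.512 - 4.4293 = 84.0827


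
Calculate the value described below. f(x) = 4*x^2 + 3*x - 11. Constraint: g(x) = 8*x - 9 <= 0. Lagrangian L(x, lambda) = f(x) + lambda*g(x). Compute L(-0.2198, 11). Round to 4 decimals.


Step 1: Evaluate f(x).
f(-0.2198) = 4*(-0.2198)^2 + 3*(-0.2198) - 11 = -11.4662
Step 2: Evaluate g(x).
g(-0.2198) = 8*-0.2198 - 9 = -10.7584
Step 3: Compute Lagrangian.
L = -11.4662 + 11*-10.7584 = -129.8086


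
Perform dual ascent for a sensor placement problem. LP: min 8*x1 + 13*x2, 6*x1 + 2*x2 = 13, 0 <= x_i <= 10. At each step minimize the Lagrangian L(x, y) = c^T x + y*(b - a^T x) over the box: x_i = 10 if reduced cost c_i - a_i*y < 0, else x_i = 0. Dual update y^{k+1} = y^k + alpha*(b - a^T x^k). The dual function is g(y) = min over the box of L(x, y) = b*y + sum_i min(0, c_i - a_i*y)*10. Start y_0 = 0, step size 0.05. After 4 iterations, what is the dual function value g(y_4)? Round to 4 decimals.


Dual ascent for LP: min 8*x1 + 13*x2, 6*x1 + 2*x2 = 13, 0 <= x_i <= 10
Step 1: y^k = 0.0, reduced costs: (8.0, 13.0)
  x^k = (0.0, 0.0), subgradient = b - a^T x = 13.0
  y^{k+1} = 0.0 + 0.05*13.0 = 0.65
Step 2: y^k = 0.65, reduced costs: (4.1, 11.7)
  x^k = (0.0, 0.0), subgradient = b - a^T x = 13.0
  y^{k+1} = 0.65 + 0.05*13.0 = 1.3
Step 3: y^k = 1.3, reduced costs: (0.2, 10.4)
  x^k = (0.0, 0.0), subgradient = b - a^T x = 13.0
  y^{k+1} = 1.3 + 0.05*13.0 = 1.95
Step 4: y^k = 1.95, reduced costs: (-3.7, 9.1)
  x^k = (10.0, 0.0), subgradient = b - a^T x = -47.0
  y^{k+1} = 1.95 + 0.05*-47.0 = -0.4
Dual objective at y_4 = -0.4: reduced costs (10.4, 13.8), box minimizer x = (0.0, 0.0)
g(y_4) = b*y + (c1 - a1*y)*x1 + (c2 - a2*y)*x2 = 13*(-0.4) + 10.4*0.0 + 13.8*0.0 = -5.2 + 0.0 + 0.0 = -5.2


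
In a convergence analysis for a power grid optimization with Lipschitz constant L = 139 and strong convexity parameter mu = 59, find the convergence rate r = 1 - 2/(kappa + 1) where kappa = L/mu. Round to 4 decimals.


Step 1: Compute the condition number.
kappa = L/mu = 139/59 = 2.3559
Step 2: Compute the convergence rate.
r = 1 - 2/(kappa + 1) = 1 - 2*mu/(L + mu) = (L - mu)/(L + mu) = 80/198 = 0.404


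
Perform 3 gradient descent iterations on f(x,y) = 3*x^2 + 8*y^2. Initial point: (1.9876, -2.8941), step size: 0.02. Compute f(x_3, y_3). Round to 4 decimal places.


Gradient descent on f(x,y) = 3*x^2 + 8*y^2.
Starting point: (1.9876, -2.8941), alpha = 0.02
Step 1: grad_x = 2*3*1.9876 = 11.9256, grad_y = 2*8*-2.8941 = -46.3056
  x_1 = 1.9876 - 0.02*11.9256 = 1.7491
  y_1 = -2.8941 - 0.02*-46.3056 = -1.968
Step 2: grad_x = 2*3*1.7491 = 10.4945, grad_y = 2*8*-1.968 = -31.4878
  x_2 = 1.7491 - 0.02*10.4945 = 1.5392
  y_2 = -1.968 - 0.02*-31.4878 = -1.3382
Step 3: grad_x = 2*3*1.5392 = 9.2352, grad_y = 2*8*-1.3382 = -21.4117
  x_3 = 1.5392 - 0.02*9.2352 = 1.3545
  y_3 = -1.3382 - 0.02*-21.4117 = -0.91
f(1.3545, -0.91) = 3*1.3545^2 + 8*(-0.91)^2 = 12.1287


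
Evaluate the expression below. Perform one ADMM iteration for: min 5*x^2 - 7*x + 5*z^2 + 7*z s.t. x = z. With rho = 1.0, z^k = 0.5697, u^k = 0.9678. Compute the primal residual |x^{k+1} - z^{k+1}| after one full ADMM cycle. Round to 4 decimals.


ADMM iteration with rho = 1.0, z^k = 0.5697, u^k = 0.9678
Step 1: x-update.
Minimize 5*x^2 - 7*x + (1.0/2)*(x - 0.5697 + 0.9678)^2
FOC: (2*5 + 1.0)*x = 7 + 1.0*(0.5697 - 0.9678)
x^{k+1} = 0.6002
Step 2: z-update.
Minimize 5*z^2 + 7*z + (1.0/2)*(0.6002 - z + 0.9678)^2
FOC: (2*5 + 1.0)*z = -7 + 1.0*(0.6002 + 0.9678)
z^{k+1} = -0.4938
Step 3: u-update.
u^{k+1} = 0.9678 + 0.6002 + 0.4938 = 2.0618
Step 4: Primal residual = |0.6002 + 0.4938| = 1.094


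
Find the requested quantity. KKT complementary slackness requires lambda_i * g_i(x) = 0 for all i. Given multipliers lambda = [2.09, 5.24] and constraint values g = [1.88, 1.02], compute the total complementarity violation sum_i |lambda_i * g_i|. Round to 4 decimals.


KKT complementary slackness check:
lambda_1 * g_1 = 2.09 * 1.88 = 3.9292
lambda_2 * g_2 = 5.24 * 1.02 = 5.3448
Total violation = 3.9292 + 5.3448 = 9.274


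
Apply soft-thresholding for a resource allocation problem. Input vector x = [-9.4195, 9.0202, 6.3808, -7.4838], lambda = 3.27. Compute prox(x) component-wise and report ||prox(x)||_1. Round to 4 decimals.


Soft-thresholding with lambda = 3.27:
prox(-9.4195) = sign(-9.4195)*max(|-9.4195| - 3.27, 0) = -6.1495
prox(9.0202) = sign(9.0202)*max(|9.0202| - 3.27, 0) = 5.7502
prox(6.3808) = sign(6.3808)*max(|6.3808| - 3.27, 0) = 3.1108
prox(-7.4838) = sign(-7.4838)*max(|-7.4838| - 3.27, 0) = -4.2138
prox(x) = [-6.1495, 5.7502, 3.1108, -4.2138]
||prox(x)||_1 = 6.1495 + 5.7502 + 3.1108 + 4.2138 = 19.2243


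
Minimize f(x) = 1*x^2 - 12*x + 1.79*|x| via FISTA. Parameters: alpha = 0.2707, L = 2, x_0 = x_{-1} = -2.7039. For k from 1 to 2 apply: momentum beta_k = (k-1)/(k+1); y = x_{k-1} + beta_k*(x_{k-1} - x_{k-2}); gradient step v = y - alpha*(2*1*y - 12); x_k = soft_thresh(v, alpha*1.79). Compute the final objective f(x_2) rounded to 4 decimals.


FISTA on f(x) = 1*x^2 - 12*x + 1.79*|x|
L = 2, alpha = 0.2707
Iteration 1: beta = 0.0, y = -2.7039 + 0.0*(-2.7039 + 2.7039) = -2.7039
  grad(y) = -17.4078, v = y - alpha*grad = 2.0084
  prox(v) = soft_thresh(2.0084, 0.4846) = 1.5238
Iteration 2: beta = 0.3333, y = 1.5238 + 0.3333*(1.5238 + 2.7039) = 2.9331
  grad(y) = -6.1338, v = y - alpha*grad = 4.5935
  prox(v) = soft_thresh(4.5935, 0.4846) = 4.109
f(x_2) = 1*4.109^2 - 12*4.109 + 1.79*|4.109| = -25.0689


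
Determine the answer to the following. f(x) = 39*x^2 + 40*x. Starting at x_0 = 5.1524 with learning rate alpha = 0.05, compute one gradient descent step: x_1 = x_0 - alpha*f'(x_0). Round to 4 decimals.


We compute the gradient at x_0 and apply the update.
f'(x) = 78*x + 40
f'(5.1524) = 78*5.1524 + 40 = 441.8872
x_1 = 5.1524 - 0.05*441.8872 = -16.942


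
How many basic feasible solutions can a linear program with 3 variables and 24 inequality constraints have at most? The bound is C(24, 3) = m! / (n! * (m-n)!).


Each vertex corresponds to some choice of n active constraints out of m, so the number of vertices is at most C(m, n) = m! / (n!(m-n)!).
m = 24, n = 3
Numerator: 24 * 23 * 22
Denominator: 3! = 6
C(24, 3) = 2024


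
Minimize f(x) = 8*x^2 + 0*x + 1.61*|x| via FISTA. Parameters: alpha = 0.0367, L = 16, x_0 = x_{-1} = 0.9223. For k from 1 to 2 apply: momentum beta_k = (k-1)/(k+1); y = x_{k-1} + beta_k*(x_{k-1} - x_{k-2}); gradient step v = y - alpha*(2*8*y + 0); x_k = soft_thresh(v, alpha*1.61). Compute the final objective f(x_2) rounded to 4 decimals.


FISTA on f(x) = 8*x^2 + 0*x + 1.61*|x|
L = 16, alpha = 0.0367
Iteration 1: beta = 0.0, y = 0.9223 + 0.0*(0.9223 - 0.9223) = 0.9223
  grad(y) = 14.7568, v = y - alpha*grad = 0.3807
  prox(v) = soft_thresh(0.3807, 0.0591) = 0.3216
Iteration 2: beta = 0.3333, y = 0.3216 + 0.3333*(0.3216 - 0.9223) = 0.1214
  grad(y) = 1.9427, v = y - alpha*grad = 0.0501
  prox(v) = soft_thresh(0.0501, 0.0591) = 0.0
f(x_2) = 8*0.0^2 + 0*0.0 + 1.61*|0.0| = 0.0


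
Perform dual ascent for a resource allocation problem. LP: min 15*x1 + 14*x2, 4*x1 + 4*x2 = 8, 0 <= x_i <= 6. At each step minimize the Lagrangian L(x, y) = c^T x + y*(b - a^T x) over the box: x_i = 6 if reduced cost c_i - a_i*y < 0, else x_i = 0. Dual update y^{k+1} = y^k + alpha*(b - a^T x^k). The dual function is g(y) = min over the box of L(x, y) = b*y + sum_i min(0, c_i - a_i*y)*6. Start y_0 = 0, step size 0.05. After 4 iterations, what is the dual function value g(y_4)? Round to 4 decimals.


Dual ascent for LP: min 15*x1 + 14*x2, 4*x1 + 4*x2 = 8, 0 <= x_i <= 6
Step 1: y^k = 0.0, reduced costs: (15.0, 14.0)
  x^k = (0.0, 0.0), subgradient = b - a^T x = 8.0
  y^{k+1} = 0.0 + 0.05*8.0 = 0.4
Step 2: y^k = 0.4, reduced costs: (13.4, 12.4)
  x^k = (0.0, 0.0), subgradient = b - a^T x = 8.0
  y^{k+1} = 0.4 + 0.05*8.0 = 0.8
Step 3: y^k = 0.8, reduced costs: (11.8, 10.8)
  x^k = (0.0, 0.0), subgradient = b - a^T x = 8.0
  y^{k+1} = 0.8 + 0.05*8.0 = 1.2
Step 4: y^k = 1.2, reduced costs: (10.2, 9.2)
  x^k = (0.0, 0.0), subgradient = b - a^T x = 8.0
  y^{k+1} = 1.2 + 0.05*8.0 = 1.6
Dual objective at y_4 = 1.6: reduced costs (8.6, 7.6), box minimizer x = (0.0, 0.0)
g(y_4) = b*y + (c1 - a1*y)*x1 + (c2 - a2*y)*x2 = 8*1.6 + 8.6*0.0 + 7.6*0.0 = 12.8 + 0.0 + 0.0 = 12.8


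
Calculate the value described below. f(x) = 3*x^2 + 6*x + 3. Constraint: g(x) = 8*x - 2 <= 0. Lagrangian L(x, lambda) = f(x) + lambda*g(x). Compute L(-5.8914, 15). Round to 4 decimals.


Step 1: Evaluate f(x).
f(-5.8914) = 3*(-5.8914)^2 + 6*(-5.8914) + 3 = 71.7774
Step 2: Evaluate g(x).
g(-5.8914) = 8*-5.8914 - 2 = -49.1312
Step 3: Compute Lagrangian.
L = 71.7774 + 15*-49.1312 = -665.1906


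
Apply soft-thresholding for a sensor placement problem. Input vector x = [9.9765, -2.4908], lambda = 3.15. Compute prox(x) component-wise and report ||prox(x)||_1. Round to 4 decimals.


Soft-thresholding with lambda = 3.15:
prox(9.9765) = sign(9.9765)*max(|9.9765| - 3.15, 0) = 6.8265
prox(-2.4908) = sign(-2.4908)*max(|-2.4908| - 3.15, 0) = 0.0
prox(x) = [6.8265, 0.0]
||prox(x)||_1 = 6.8265 + 0.0 = 6.8265


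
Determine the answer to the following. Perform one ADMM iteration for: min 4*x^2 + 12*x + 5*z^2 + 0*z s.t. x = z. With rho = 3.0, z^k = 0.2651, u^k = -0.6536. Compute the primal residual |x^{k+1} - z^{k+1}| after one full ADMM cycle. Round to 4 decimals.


ADMM iteration with rho = 3.0, z^k = 0.2651, u^k = -0.6536
Step 1: x-update.
Minimize 4*x^2 + 12*x + (3.0/2)*(x - 0.2651 - 0.6536)^2
FOC: (2*4 + 3.0)*x = -12 + 3.0*(0.2651 + 0.6536)
x^{k+1} = -0.8404
Step 2: z-update.
Minimize 5*z^2 + 0*z + (3.0/2)*(-0.8404 - z - 0.6536)^2
FOC: (2*5 + 3.0)*z = 0 + 3.0*(-0.8404 - 0.6536)
z^{k+1} = -0.3448
Step 3: u-update.
u^{k+1} = -0.6536 - 0.8404 + 0.3448 = -1.1492
Step 4: Primal residual = |-0.8404 + 0.3448| = 0.4956


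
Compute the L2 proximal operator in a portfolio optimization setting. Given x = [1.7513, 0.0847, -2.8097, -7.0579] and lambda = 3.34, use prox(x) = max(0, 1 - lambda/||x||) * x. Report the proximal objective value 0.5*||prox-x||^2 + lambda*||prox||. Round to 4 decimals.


Step 1: Compute ||x||.
||x|| = 7.7963
Step 2: Compute scaling factor.
scale = max(0, 1 - 3.34/7.7963) = 0.5716
Step 3: prox(x) = [1.001, 0.0484, -1.606, -4.0342]
||prox(x)|| = 4.4563
Step 4: Proximal objective.
0.5*||prox-x||^2 = 5.5778
lambda*||prox|| = 14.884
Total = 20.4619


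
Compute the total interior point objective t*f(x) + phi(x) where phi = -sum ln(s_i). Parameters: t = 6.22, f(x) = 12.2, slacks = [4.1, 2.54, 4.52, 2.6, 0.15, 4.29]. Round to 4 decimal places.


Step 1: Compute log-barrier.
ln values: [1.411, 0.9322, 1.5085, 0.9555, -1.8971, 1.4563]
phi = -(1.411 + 0.9322 + 1.5085 + 0.9555 - 1.8971 + 1.4563) = -4.3663
Step 2: Compute augmented objective.
t*f(x) = 6.22*12.2 = 75.884
Total = 75.884 - 4.3663 = 71.5177


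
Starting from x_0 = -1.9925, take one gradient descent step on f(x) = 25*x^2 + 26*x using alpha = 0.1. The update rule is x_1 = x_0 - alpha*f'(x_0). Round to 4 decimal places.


We compute the gradient at x_0 and apply the update.
f'(x) = 50*x + 26
f'(-1.9925) = 50*-1.9925 + 26 = -73.625
x_1 = -1.9925 - 0.1*-73.625 = 5.37


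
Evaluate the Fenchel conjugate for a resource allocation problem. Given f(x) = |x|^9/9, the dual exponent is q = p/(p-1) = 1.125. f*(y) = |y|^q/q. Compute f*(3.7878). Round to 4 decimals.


The conjugate exponent q satisfies 1/p + 1/q = 1.
p = 9, so q = 9/(9 - 1) = 1.125
|y|^q = 3.7878^1.125 = 4.4739
f*(3.7878) = 4.4739 / 1.125 = 3.9768


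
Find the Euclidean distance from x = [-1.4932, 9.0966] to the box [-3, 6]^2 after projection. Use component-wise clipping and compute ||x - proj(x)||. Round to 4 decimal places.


Project each component onto [-3, 6].
clip(-1.4932) = -1.4932, clip(9.0966) = 6.0
Projection = [-1.4932, 6.0]
Squared diffs: [0.0, 9.5889]
Distance = sqrt(9.5889) = 3.0966


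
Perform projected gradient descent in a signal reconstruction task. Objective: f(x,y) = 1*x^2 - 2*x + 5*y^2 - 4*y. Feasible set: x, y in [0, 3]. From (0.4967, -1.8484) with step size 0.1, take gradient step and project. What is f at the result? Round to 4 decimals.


Step 1: Compute gradient at (0.4967, -1.8484).
grad_x = 2*1*0.4967 - 2 = -1.0066
grad_y = 2*5*-1.8484 - 4 = -22.484
Step 2: Gradient step.
x_raw = 0.4967 - 0.1*-1.0066 = 0.5974
y_raw = -1.8484 - 0.1*-22.484 = 0.4
Step 3: Project onto [0, 3].
x_proj = clip(0.5974) = 0.5974
y_proj = clip(0.4) = 0.4
Step 4: Evaluate f.
f(0.5974, 0.4) = -1.6379


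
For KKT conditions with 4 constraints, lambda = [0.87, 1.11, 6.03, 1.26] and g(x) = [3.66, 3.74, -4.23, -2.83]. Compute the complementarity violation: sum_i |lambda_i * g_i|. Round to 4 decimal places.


KKT complementary slackness check:
lambda_1 * g_1 = 0.87 * 3.66 = 3.1842
lambda_2 * g_2 = 1.11 * 3.74 = 4.1514
lambda_3 * g_3 = 6.03 * -4.23 = -25.5069
lambda_4 * g_4 = 1.26 * -2.83 = -3.5658
Total violation = 3.1842 + 4.1514 + 25.5069 + 3.5658 = 36.4083


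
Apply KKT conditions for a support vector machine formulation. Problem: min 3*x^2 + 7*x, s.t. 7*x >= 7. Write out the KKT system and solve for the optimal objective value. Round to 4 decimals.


Step 1: Try lambda = 0 (constraint inactive).
x_unc = -7/(2*3) = -1.1667
Check: 7*-1.1667 = -8.1669 < 7 -- violated!
Step 2: Constraint must be active: 7*x = 7
x* = 7/7 = 1.0
lambda = (2*3*1.0 + 7)/7 = 1.8571
Step 3: Compute optimal value.
f(x*) = 3*1.0^2 + 7*1.0 = 10.0


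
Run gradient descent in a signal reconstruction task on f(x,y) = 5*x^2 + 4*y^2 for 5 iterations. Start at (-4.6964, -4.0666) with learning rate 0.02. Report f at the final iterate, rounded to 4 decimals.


Gradient descent on f(x,y) = 5*x^2 + 4*y^2.
Starting point: (-4.6964, -4.0666), alpha = 0.02
Step 1: grad_x = 2*5*-4.6964 = -46.964, grad_y = 2*4*-4.0666 = -32.5328
  x_1 = -4.6964 - 0.02*-46.964 = -3.7571
  y_1 = -4.0666 - 0.02*-32.5328 = -3.4159
Step 2: grad_x = 2*5*-3.7571 = -37.5712, grad_y = 2*4*-3.4159 = -27.3276
  x_2 = -3.7571 - 0.02*-37.5712 = -3.0057
  y_2 = -3.4159 - 0.02*-27.3276 = -2.8694
Step 3: grad_x = 2*5*-3.0057 = -30.057, grad_y = 2*4*-2.8694 = -22.9551
  x_3 = -3.0057 - 0.02*-30.057 = -2.4046
  y_3 = -2.8694 - 0.02*-22.9551 = -2.4103
Step 4: grad_x = 2*5*-2.4046 = -24.0456, grad_y = 2*4*-2.4103 = -19.2823
  x_4 = -2.4046 - 0.02*-24.0456 = -1.9236
  y_4 = -2.4103 - 0.02*-19.2823 = -2.0246
Step 5: grad_x = 2*5*-1.9236 = -19.2365, grad_y = 2*4*-2.0246 = -16.1971
  x_5 = -1.9236 - 0.02*-19.2365 = -1.5389
  y_5 = -2.0246 - 0.02*-16.1971 = -1.7007
f(-1.5389, -1.7007) = 5*(-1.5389)^2 + 4*(-1.7007)^2 = 23.4108


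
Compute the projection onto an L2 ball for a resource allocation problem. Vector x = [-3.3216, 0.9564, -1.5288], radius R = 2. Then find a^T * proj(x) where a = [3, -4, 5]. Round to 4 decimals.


Step 1: Compute ||x|| (intermediates to 6 decimals).
||x|| = sqrt((-3.3216)^2 + 0.9564^2 + (-1.5288)^2) = 3.779545
Step 2: Project.
Since ||x|| > R, scale = R/||x|| = 2/3.779545 = 0.529164, proj(x) = scale * x
proj(x) = [-1.757671, 0.506092, -0.808986]
Step 3: Dot product.
a^T * proj(x) = 3*(-1.757671) - 4*0.506092 + 5*(-0.808986) = -11.3423


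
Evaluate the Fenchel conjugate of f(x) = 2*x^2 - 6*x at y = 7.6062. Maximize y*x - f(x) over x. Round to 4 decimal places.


f*(y) = sup_x {y*x - a*x^2 - b*x} = sup_x {(y-b)*x - a*x^2}
FOC: (y - b) - 2a*x = 0 => x* = (y - b)/(2a)
x* = (7.6062 + 6)/(2*2) = 3.4016
f*(7.6062) = (y-b)^2/(4a) = (7.6062 + 6)^2/(4*2)
= 185.1287/8 = 23.1411


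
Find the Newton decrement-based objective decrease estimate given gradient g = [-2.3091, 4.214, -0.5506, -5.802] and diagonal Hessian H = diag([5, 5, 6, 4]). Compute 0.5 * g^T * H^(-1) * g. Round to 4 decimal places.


Step 1: H is diagonal, so H^(-1) * g = [-0.4618, 0.8428, -0.0918, -1.4505].
Step 2: g^T H^(-1) g = sum_i g_i^2 / H_ii
  = (-2.3091)^2/5 + (4.214)^2/5 + (-0.5506)^2/6 + (-5.802)^2/4
  = 1.0664 + 3.5516 + 0.0505 + 8.4158 = 13.0843
Step 3: Objective decrease = 0.5 * g^T H^(-1) g = 6.5421


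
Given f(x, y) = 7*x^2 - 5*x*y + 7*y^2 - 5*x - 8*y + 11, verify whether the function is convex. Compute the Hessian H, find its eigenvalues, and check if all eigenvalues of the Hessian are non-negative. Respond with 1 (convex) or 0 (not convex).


The Hessian of f(x,y) = 7*x^2 - 5*x*y + 7*y^2 - 5*x - 8*y + 11 is:
H = [[14, -5], [-5, 14]]
Trace = 14 + 14 = 28
Determinant = 14*14 - (-5)^2 = 171
Discriminant = (28)^2 - 4*171 = 100.0
Eigenvalues: lambda_1 = 9.0, lambda_2 = 19.0
The function is convex.

1


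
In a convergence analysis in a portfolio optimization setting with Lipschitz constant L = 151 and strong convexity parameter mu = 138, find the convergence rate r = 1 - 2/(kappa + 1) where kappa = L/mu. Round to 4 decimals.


Step 1: Compute the condition number.
kappa = L/mu = 151/138 = 1.0942
Step 2: Compute the convergence rate.
r = 1 - 2/(kappa + 1) = 1 - 2*mu/(L + mu) = (L - mu)/(L + mu) = 13/289 = 0.045


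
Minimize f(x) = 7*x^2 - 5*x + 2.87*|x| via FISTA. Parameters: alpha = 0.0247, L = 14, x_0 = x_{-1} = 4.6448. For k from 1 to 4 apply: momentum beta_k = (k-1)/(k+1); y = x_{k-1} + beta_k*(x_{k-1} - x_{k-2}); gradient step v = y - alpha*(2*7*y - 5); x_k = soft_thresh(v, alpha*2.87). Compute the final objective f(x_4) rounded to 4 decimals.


FISTA on f(x) = 7*x^2 - 5*x + 2.87*|x|
L = 14, alpha = 0.0247
Iteration 1: beta = 0.0, y = 4.6448 + 0.0*(4.6448 - 4.6448) = 4.6448
  grad(y) = 60.0272, v = y - alpha*grad = 3.1621
  prox(v) = soft_thresh(3.1621, 0.0709) = 3.0912
Iteration 2: beta = 0.3333, y = 3.0912 + 0.3333*(3.0912 - 4.6448) = 2.5734
  grad(y) = 31.0274, v = y - alpha*grad = 1.807
  prox(v) = soft_thresh(1.807, 0.0709) = 1.7361
Iteration 3: beta = 0.5, y = 1.7361 + 0.5*(1.7361 - 3.0912) = 1.0586
  grad(y) = 9.8198, v = y - alpha*grad = 0.816
  prox(v) = soft_thresh(0.816, 0.0709) = 0.7451
Iteration 4: beta = 0.6, y = 0.7451 + 0.6*(0.7451 - 1.7361) = 0.1505
  grad(y) = -2.8927, v = y - alpha*grad = 0.222
  prox(v) = soft_thresh(0.222, 0.0709) = 0.1511
f(x_4) = 7*0.1511^2 - 5*0.1511 + 2.87*|0.1511| = -0.162
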